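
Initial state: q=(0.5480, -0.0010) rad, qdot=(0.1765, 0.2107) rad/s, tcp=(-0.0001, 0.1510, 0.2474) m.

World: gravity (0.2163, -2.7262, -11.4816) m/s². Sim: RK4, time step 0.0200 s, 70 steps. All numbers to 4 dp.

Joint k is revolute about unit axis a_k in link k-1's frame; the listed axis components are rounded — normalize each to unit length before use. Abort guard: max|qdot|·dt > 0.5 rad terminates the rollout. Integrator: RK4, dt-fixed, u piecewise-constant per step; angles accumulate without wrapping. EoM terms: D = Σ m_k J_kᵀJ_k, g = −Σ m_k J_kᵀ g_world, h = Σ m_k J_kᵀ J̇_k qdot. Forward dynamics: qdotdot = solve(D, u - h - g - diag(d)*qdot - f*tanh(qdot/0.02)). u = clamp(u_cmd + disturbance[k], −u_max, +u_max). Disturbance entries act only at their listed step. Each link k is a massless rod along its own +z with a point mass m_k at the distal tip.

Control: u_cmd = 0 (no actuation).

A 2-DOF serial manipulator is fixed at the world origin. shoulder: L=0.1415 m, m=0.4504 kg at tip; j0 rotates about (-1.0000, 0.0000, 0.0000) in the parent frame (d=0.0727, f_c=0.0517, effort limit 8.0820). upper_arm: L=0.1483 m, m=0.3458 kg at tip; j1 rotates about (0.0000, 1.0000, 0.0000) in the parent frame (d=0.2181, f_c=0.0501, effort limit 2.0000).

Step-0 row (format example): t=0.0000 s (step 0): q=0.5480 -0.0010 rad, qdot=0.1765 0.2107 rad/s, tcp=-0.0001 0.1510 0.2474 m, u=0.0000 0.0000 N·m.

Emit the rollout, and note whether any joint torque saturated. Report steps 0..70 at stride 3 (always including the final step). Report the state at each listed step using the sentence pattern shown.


t=0.0600 s (step 3): q=0.5836 0.0022 rad, qdot=1.0110 0.0518 rad/s, tcp=0.0003 0.1597 0.2418 m, u=0.0000 0.0000 N·m.
t=0.1200 s (step 6): q=0.6708 0.0035 rad, qdot=1.9207 0.0520 rad/s, tcp=0.0005 0.1802 0.2270 m, u=0.0000 0.0000 N·m.
t=0.1800 s (step 9): q=0.8182 0.0048 rad, qdot=3.0343 0.0518 rad/s, tcp=0.0007 0.2115 0.1981 m, u=0.0000 0.0000 N·m.
t=0.2400 s (step 12): q=1.0413 0.0062 rad, qdot=4.4627 0.0511 rad/s, tcp=0.0009 0.2501 0.1464 m, u=0.0000 0.0000 N·m.
t=0.3000 s (step 15): q=1.3611 0.0074 rad, qdot=6.2565 0.0488 rad/s, tcp=0.0011 0.2834 0.0603 m, u=0.0000 0.0000 N·m.
t=0.3600 s (step 18): q=1.7970 0.0083 rad, qdot=8.2851 0.0407 rad/s, tcp=0.0012 0.2824 -0.0650 m, u=0.0000 0.0000 N·m.
t=0.4200 s (step 21): q=2.3504 0.0085 rad, qdot=10.0556 0.0215 rad/s, tcp=0.0013 0.2061 -0.2037 m, u=0.0000 0.0000 N·m.
t=0.4800 s (step 24): q=2.9816 0.0077 rad, qdot=10.7284 0.0084 rad/s, tcp=0.0011 0.0462 -0.2861 m, u=0.0000 0.0000 N·m.
t=0.5400 s (step 27): q=3.6030 0.0069 rad, qdot=9.6913 0.0132 rad/s, tcp=0.0010 -0.1290 -0.2595 m, u=0.0000 0.0000 N·m.
t=0.6000 s (step 30): q=4.1149 0.0066 rad, qdot=7.1939 0.0314 rad/s, tcp=0.0010 -0.2396 -0.1630 m, u=0.0000 0.0000 N·m.
t=0.6600 s (step 33): q=4.4533 0.0071 rad, qdot=4.0415 0.0461 rad/s, tcp=0.0011 -0.2801 -0.0742 m, u=0.0000 0.0000 N·m.
t=0.7200 s (step 36): q=4.5999 0.0082 rad, qdot=0.8769 0.0499 rad/s, tcp=0.0012 -0.2880 -0.0325 m, u=0.0000 0.0000 N·m.
t=0.7800 s (step 39): q=4.5668 0.0094 rad, qdot=-1.8902 0.0489 rad/s, tcp=0.0014 -0.2867 -0.0420 m, u=0.0000 0.0000 N·m.
t=0.8400 s (step 42): q=4.3819 0.0105 rad, qdot=-4.1851 0.0445 rad/s, tcp=0.0016 -0.2741 -0.0940 m, u=0.0000 0.0000 N·m.
t=0.9000 s (step 45): q=4.0775 0.0111 rad, qdot=-5.8309 0.0347 rad/s, tcp=0.0016 -0.2333 -0.1719 m, u=0.0000 0.0000 N·m.
t=0.9600 s (step 48): q=3.7012 0.0110 rad, qdot=-6.5323 0.0240 rad/s, tcp=0.0016 -0.1538 -0.2456 m, u=0.0000 0.0000 N·m.
t=1.0200 s (step 51): q=3.3162 0.0107 rad, qdot=-6.1140 0.0229 rad/s, tcp=0.0016 -0.0504 -0.2854 m, u=0.0000 0.0000 N·m.
t=1.0800 s (step 54): q=2.9874 0.0105 rad, qdot=-4.7121 0.0307 rad/s, tcp=0.0016 0.0445 -0.2864 m, u=0.0000 0.0000 N·m.
t=1.1400 s (step 57): q=2.7627 0.0109 rad, qdot=-2.7163 0.0401 rad/s, tcp=0.0016 0.1072 -0.2692 m, u=0.0000 0.0000 N·m.
t=1.2000 s (step 60): q=2.6647 0.0116 rad, qdot=-0.5500 0.0446 rad/s, tcp=0.0017 0.1330 -0.2575 m, u=0.0000 0.0000 N·m.
t=1.2600 s (step 63): q=2.6909 0.0125 rad, qdot=1.3432 0.0438 rad/s, tcp=0.0018 0.1262 -0.2609 m, u=0.0000 0.0000 N·m.
t=1.3200 s (step 66): q=2.8179 0.0132 rad, qdot=2.8090 0.0396 rad/s, tcp=0.0020 0.0922 -0.2747 m, u=0.0000 0.0000 N·m.
t=1.3800 s (step 69): q=3.0166 0.0136 rad, qdot=3.7052 0.0335 rad/s, tcp=0.0020 0.0361 -0.2875 m, u=0.0000 0.0000 N·m.
t=1.4000 s (step 70): q=3.0923 0.0136 rad, qdot=3.8537 0.0316 rad/s, tcp=0.0020 0.0143 -0.2894 m.
any joint saturated: no


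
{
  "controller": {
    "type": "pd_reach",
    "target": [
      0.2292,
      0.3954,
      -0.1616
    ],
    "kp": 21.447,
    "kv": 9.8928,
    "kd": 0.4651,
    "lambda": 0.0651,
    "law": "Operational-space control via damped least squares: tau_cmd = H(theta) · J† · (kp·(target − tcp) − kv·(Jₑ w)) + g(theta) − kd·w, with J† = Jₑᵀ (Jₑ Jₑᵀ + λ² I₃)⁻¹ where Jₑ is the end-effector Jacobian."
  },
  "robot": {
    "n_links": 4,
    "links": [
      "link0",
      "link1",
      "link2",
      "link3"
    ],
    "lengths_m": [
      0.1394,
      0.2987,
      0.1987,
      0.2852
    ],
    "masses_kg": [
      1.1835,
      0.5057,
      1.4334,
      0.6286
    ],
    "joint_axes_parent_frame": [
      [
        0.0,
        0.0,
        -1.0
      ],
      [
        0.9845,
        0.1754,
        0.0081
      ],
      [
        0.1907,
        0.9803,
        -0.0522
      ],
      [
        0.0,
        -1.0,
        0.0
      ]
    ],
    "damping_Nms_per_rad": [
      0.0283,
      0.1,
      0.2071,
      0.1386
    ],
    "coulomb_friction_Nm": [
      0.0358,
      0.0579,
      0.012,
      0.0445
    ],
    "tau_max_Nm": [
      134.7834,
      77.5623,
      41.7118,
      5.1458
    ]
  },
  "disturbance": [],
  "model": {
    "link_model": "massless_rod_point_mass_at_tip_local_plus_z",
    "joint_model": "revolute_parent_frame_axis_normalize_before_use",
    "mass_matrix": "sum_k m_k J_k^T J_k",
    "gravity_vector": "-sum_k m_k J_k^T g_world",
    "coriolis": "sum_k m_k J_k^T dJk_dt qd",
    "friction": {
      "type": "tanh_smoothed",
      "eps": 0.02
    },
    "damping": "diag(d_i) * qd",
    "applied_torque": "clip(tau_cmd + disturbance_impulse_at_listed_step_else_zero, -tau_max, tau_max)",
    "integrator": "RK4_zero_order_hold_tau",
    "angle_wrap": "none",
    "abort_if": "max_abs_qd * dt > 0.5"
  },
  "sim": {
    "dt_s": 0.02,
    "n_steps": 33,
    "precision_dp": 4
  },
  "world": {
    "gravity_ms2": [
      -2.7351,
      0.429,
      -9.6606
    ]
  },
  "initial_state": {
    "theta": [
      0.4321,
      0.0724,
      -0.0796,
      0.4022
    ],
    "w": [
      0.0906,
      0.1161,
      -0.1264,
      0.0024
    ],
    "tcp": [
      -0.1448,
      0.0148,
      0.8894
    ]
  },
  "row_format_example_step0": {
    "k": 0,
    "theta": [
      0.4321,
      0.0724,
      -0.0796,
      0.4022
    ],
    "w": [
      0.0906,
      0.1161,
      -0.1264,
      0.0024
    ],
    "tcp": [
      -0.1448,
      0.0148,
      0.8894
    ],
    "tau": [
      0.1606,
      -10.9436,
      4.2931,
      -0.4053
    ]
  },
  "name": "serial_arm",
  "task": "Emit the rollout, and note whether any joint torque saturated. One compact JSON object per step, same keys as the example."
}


{"k":1,"theta":[0.4297,0.0699,-0.0675,0.4268],"w":[-0.3193,-0.3532,1.2775,2.3471],"tcp":[-0.1456,0.0158,0.8879],"tau":[0.1775,-8.887,3.8918,-1.581]}
{"k":2,"theta":[0.4184,0.0598,-0.0386,0.4755],"w":[-0.7981,-0.6557,1.6236,2.5225],"tcp":[-0.1443,0.0193,0.8855],"tau":[0.34,-7.1488,3.6436,-1.5003]}
{"k":3,"theta":[0.4061,0.045,-0.0026,0.5272],"w":[-0.467,-0.8351,1.9697,2.6445],"tcp":[-0.1404,0.0247,0.8833],"tau":[0.1601,-5.0705,3.4107,-1.4103]}
{"k":4,"theta":[0.3974,0.0269,0.0388,0.5799],"w":[-0.4321,-0.974,2.1774,2.63],"tcp":[-0.1342,0.0318,0.8813],"tau":[0.2142,-3.515,3.1762,-1.2722]}
{"k":5,"theta":[0.3918,0.0067,0.0841,0.6324],"w":[-0.1628,-1.0566,2.3506,2.6262],"tcp":[-0.1261,0.04,0.8793],"tau":[0.202,-2.0419,2.9583,-1.1661]}
{"k":6,"theta":[0.3909,-0.0149,0.1321,0.6846],"w":[0.0078,-1.1107,2.4612,2.6006],"tcp":[-0.1166,0.0492,0.8771],"tau":[0.283,-0.9218,2.7424,-1.0703]}
{"k":7,"theta":[0.3937,-0.0374,0.182,0.7363],"w":[0.2196,-1.1395,2.5307,2.5785],"tcp":[-0.1061,0.059,0.8746],"tau":[0.3682,0.0038,2.5372,-0.9958]}
{"k":8,"theta":[0.4012,-0.0602,0.2328,0.7875],"w":[0.487,-1.1501,2.5556,2.5561],"tcp":[-0.0947,0.0693,0.8716],"tau":[0.4374,0.7753,2.3439,-0.9361]}
{"k":9,"theta":[0.4139,-0.0832,0.2837,0.8384],"w":[0.7412,-1.151,2.5461,2.5422],"tcp":[-0.0827,0.0798,0.868],"tau":[0.5147,1.365,2.151,-0.8923]}
{"k":10,"theta":[0.4314,-0.1061,0.3341,0.889],"w":[0.9742,-1.1467,2.5097,2.5383],"tcp":[-0.0703,0.0905,0.8637],"tau":[0.5949,1.8058,1.9554,-0.8621]}
{"k":11,"theta":[0.4534,-0.1289,0.3836,0.9396],"w":[1.1833,-1.1393,2.4516,2.5436],"tcp":[-0.0576,0.1011,0.8586],"tau":[0.6728,2.1307,1.7557,-0.8426]}
{"k":12,"theta":[0.4793,-0.1516,0.4317,0.9904],"w":[1.368,-1.1301,2.3755,2.556],"tcp":[-0.0448,0.1116,0.8529],"tau":[0.7442,2.3679,1.5522,-0.8313]}
{"k":13,"theta":[0.5086,-0.1741,0.4781,1.0416],"w":[1.5287,-1.1193,2.2841,2.5733],"tcp":[-0.0318,0.1218,0.8463],"tau":[0.806,2.5405,1.3461,-0.8262]}
{"k":14,"theta":[0.5409,-0.1963,0.5225,1.0931],"w":[1.6667,-1.1066,2.1791,2.5937],"tcp":[-0.0189,0.1318,0.839],"tau":[0.8561,2.6657,1.139,-0.8261]}
{"k":15,"theta":[0.5757,-0.2183,0.5648,1.145],"w":[1.7837,-1.0915,2.0617,2.6154],"tcp":[-0.006,0.1415,0.831],"tau":[0.8928,2.756,0.9331,-0.8301]}
{"k":16,"theta":[0.6126,-0.2399,0.6045,1.1973],"w":[1.8809,-1.0736,1.9329,2.6367],"tcp":[0.0068,0.1508,0.8222],"tau":[0.9151,2.8193,0.7301,-0.8379]}
{"k":17,"theta":[0.6512,-0.2612,0.6416,1.2501],"w":[1.9597,-1.0522,1.7934,2.6563],"tcp":[0.0195,0.1597,0.8127],"tau":[0.922,2.8601,0.5319,-0.8491]}
{"k":18,"theta":[0.6912,-0.282,0.6759,1.3033],"w":[2.021,-1.027,1.644,2.6726],"tcp":[0.0319,0.1682,0.8025],"tau":[0.9129,2.8803,0.3398,-0.8638]}
{"k":19,"theta":[0.7322,-0.3022,0.707,1.3567],"w":[2.0655,-0.998,1.4855,2.6845],"tcp":[0.0441,0.1764,0.7916],"tau":[0.8871,2.8798,0.1552,-0.8818]}
{"k":20,"theta":[0.7739,-0.3218,0.7349,1.4103],"w":[2.0935,-0.9654,1.3189,2.6905],"tcp":[0.056,0.1841,0.7801],"tau":[0.8443,2.8572,-0.0211,-0.9031]}
{"k":21,"theta":[0.816,-0.3408,0.7595,1.464],"w":[2.105,-0.9297,1.1456,2.6894],"tcp":[0.0676,0.1914,0.768],"tau":[0.7845,2.8106,-0.1879,-0.9276]}
{"k":22,"theta":[0.8581,-0.359,0.7805,1.5176],"w":[2.0998,-0.892,0.967,2.68],"tcp":[0.0787,0.1982,0.7553],"tau":[0.7084,2.738,-0.3444,-0.9551]}
{"k":23,"theta":[0.8999,-0.3764,0.7979,1.571],"w":[2.0774,-0.8535,0.7851,2.6614],"tcp":[0.0895,0.2047,0.742],"tau":[0.617,2.6382,-0.4895,-0.9855]}
{"k":24,"theta":[0.9411,-0.3931,0.8117,1.6238],"w":[2.0374,-0.8157,0.6021,2.6327],"tcp":[0.0999,0.2107,0.7282],"tau":[0.5124,2.511,-0.6221,-1.0185]}
{"k":25,"theta":[0.9813,-0.4091,0.8219,1.676],"w":[1.9796,-0.7805,0.4203,2.5934],"tcp":[0.1097,0.2164,0.714],"tau":[0.3975,2.3579,-0.7409,-1.0537]}
{"k":26,"theta":[1.0201,-0.4244,0.8285,1.7274],"w":[1.9038,-0.7499,0.2422,2.5434],"tcp":[0.1191,0.2217,0.6993],"tau":[0.2758,2.1822,-0.8446,-1.0908]}
{"k":27,"theta":[1.0572,-0.4391,0.8316,1.7776],"w":[1.8103,-0.7258,0.0704,2.4828],"tcp":[0.1279,0.2267,0.6842],"tau":[0.1517,1.9891,-0.932,-1.1295]}
{"k":28,"theta":[1.0923,-0.4535,0.8314,1.8265],"w":[1.6944,-0.7109,-0.0838,2.4163],"tcp":[0.1362,0.2314,0.6688],"tau":[0.0301,1.7772,-1.0088,-1.1709]}
{"k":29,"theta":[1.1248,-0.4677,0.8283,1.874],"w":[1.5637,-0.7068,-0.2273,2.3392],"tcp":[0.1439,0.2357,0.653],"tau":[-0.0843,1.5667,-1.0669,-1.2116]}
{"k":30,"theta":[1.1547,-0.4819,0.8224,1.9199],"w":[1.4233,-0.7143,-0.3632,2.251],"tcp":[0.151,0.2399,0.637],"tau":[-0.1872,1.371,-1.1019,-1.2504]}
{"k":31,"theta":[1.1816,-0.4964,0.8139,1.964],"w":[1.2738,-0.7344,-0.4876,2.1552],"tcp":[0.1576,0.2438,0.6208],"tau":[-0.2747,1.1964,-1.1155,-1.2876]}
{"k":32,"theta":[1.2055,-0.5114,0.803,2.006],"w":[1.1176,-0.7675,-0.5989,2.0531],"tcp":[0.1636,0.2476,0.6044],"tau":[-0.344,1.052,-1.1085,-1.3225]}
{"k":33,"theta":[1.2262,-0.5272,0.7901,2.046],"w":[0.9578,-0.8138,-0.6964,1.9461],"tcp":[0.1692,0.2514,0.5878]}
{"summary": "any joint saturated: no"}


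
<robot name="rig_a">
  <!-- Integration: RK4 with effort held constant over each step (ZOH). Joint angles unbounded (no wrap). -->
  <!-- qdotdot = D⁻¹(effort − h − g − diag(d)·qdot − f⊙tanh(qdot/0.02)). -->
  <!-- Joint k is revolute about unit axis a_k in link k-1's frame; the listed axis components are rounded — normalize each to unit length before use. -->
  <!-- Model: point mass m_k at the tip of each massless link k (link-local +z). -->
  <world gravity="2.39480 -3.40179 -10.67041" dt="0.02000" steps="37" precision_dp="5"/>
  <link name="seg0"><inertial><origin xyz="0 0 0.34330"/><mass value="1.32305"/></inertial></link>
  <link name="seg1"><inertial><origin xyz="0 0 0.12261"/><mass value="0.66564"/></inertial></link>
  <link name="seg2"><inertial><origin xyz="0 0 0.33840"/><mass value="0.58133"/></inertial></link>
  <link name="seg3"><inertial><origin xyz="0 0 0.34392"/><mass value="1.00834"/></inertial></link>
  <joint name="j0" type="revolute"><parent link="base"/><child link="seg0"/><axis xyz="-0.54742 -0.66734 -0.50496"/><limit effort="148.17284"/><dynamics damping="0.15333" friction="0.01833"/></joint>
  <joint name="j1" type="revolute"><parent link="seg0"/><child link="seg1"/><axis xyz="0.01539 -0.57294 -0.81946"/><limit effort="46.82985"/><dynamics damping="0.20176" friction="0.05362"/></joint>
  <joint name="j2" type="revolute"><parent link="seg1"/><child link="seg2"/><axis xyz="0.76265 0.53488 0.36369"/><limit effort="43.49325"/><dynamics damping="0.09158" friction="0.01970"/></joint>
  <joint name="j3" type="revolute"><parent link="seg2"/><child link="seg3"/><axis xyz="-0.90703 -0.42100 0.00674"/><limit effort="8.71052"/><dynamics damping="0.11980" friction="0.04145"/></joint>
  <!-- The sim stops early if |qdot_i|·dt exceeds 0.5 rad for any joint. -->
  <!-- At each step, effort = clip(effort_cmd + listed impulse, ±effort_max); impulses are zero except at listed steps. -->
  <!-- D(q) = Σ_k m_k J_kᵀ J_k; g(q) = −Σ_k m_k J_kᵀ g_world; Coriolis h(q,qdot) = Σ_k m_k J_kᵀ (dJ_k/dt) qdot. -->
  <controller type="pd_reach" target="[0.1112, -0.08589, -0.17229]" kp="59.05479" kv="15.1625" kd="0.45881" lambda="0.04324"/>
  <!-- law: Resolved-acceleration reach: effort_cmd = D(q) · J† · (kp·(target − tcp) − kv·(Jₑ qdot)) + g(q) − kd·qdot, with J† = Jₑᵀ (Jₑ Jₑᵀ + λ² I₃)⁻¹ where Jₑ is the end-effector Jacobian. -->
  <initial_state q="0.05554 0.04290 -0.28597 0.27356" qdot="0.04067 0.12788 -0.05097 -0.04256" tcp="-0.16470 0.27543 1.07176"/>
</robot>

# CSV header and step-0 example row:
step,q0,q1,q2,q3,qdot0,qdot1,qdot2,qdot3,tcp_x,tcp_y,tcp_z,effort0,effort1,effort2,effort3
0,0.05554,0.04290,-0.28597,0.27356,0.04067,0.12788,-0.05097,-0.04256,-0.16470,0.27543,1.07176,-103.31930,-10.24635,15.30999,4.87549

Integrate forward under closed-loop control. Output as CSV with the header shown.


step,q0,q1,q2,q3,qdot0,qdot1,qdot2,qdot3,tcp_x,tcp_y,tcp_z,effort0,effort1,effort2,effort3
1,-0.00642,0.17017,-0.29799,0.34226,-6.15338,14.05736,-0.51941,6.66486,-0.16000,0.27409,1.06016,-41.83905,-9.20237,8.26727,1.17235
2,-0.12905,0.47017,-0.27513,0.50846,-5.80026,14.11995,2.64606,9.98515,-0.13087,0.26905,1.03483,19.82030,-2.51816,5.25570,-0.82145
3,-0.20773,0.60060,-0.20952,0.73272,-2.56830,0.18546,3.23577,11.75042,-0.08803,0.26024,1.00586,21.21451,2.30822,3.16165,-0.66071
4,-0.25582,0.60677,-0.14300,0.96102,-2.25380,0.55724,3.45764,11.13327,-0.05341,0.24715,0.97098,18.03317,1.38617,-1.26965,0.77315
5,-0.29822,0.60997,-0.07949,1.17525,-2.00520,-0.07869,2.94611,10.36871,-0.02581,0.23094,0.93082,16.01976,1.25926,-2.82131,0.92262
6,-0.33724,0.60492,-0.02759,1.37532,-1.89662,-0.39236,2.27112,9.70683,-0.00280,0.21368,0.88629,15.56230,1.26180,-3.23567,0.29378
7,-0.37447,0.59463,0.00993,1.56291,-1.82373,-0.62926,1.49338,9.10810,0.01709,0.19613,0.83817,15.98622,1.39791,-3.13359,-0.72222
8,-0.41023,0.58042,0.03139,1.73890,-1.74841,-0.79736,0.65403,8.53710,0.03464,0.17850,0.78738,17.01888,1.63764,-2.85168,-1.87339
9,-0.44421,0.56352,0.03574,1.90368,-1.64522,-0.90254,-0.22293,7.97791,0.05032,0.16076,0.73499,18.52130,1.96856,-2.56413,-3.00459
10,-0.47566,0.54525,0.02247,2.05745,-1.49519,-0.93889,-1.11720,7.42788,0.06448,0.14270,0.68212,20.47865,2.39213,-2.38388,-4.02057
11,-0.50350,0.52699,-0.00885,2.20033,-1.28550,-0.89915,-2.03237,6.87992,0.07742,0.12412,0.62998,22.94629,2.91110,-2.37380,-4.85684
12,-0.52642,0.51058,-0.05865,2.33235,-1.00425,-0.74574,-2.96816,6.33323,0.08943,0.10486,0.57978,26.12406,3.53947,-2.63207,-5.47446
13,-0.54284,0.49893,-0.12747,2.45351,-0.63825,-0.40114,-3.93581,5.78272,0.10072,0.08486,0.53285,30.33335,4.28690,-3.30161,-5.84697
14,-0.55085,0.49713,-0.21635,2.56362,-0.16667,0.27298,-4.96983,5.21409,0.11138,0.06427,0.49056,35.86660,5.12125,-4.59929,-5.95097
15,-0.54796,0.51297,-0.32774,2.66196,0.44873,1.48821,-6.15320,4.58865,0.12100,0.04351,0.45438,42.10370,5.82161,-6.73848,-5.75595
16,-0.53081,0.56093,-0.46589,2.74649,1.26794,3.69099,-7.57055,3.81079,0.12853,0.02345,0.42586,45.24488,5.63372,-9.45298,-5.22041
17,-0.49359,0.64984,-0.64048,2.81179,2.53289,5.41002,-9.80842,2.62682,0.13107,0.00592,0.40627,34.63614,4.01492,-10.19006,-4.37492
18,-0.42565,0.71872,-0.87778,2.84602,4.38518,1.08772,-13.97281,0.69242,0.12424,-0.00541,0.39407,12.25380,3.75582,-6.08615,-3.54360
19,-0.32448,0.76189,-1.16570,2.83706,5.98852,0.51189,-15.59875,-1.79258,0.11185,-0.00887,0.38506,5.63164,2.98007,-3.68769,-2.66071
20,-0.18624,0.74236,-1.48738,2.77255,7.88332,-2.62005,-16.48160,-4.75044,0.10029,-0.00811,0.37382,9.39854,2.61419,0.32617,-1.01908
21,-0.00854,0.66286,-1.80625,2.64833,9.82274,-5.42922,-15.32310,-7.60986,0.09433,-0.00943,0.36198,12.27877,-0.25354,5.55631,1.09310
22,0.20115,0.52360,-2.08644,2.48152,11.03446,-8.14879,-12.64180,-8.85655,0.09379,-0.01099,0.35564,-26.10246,-4.18599,10.54194,1.97833
23,0.39652,0.34599,-2.29357,2.33417,8.44375,-8.98492,-8.10442,-5.74520,0.09530,-0.00471,0.35414,-59.66550,-2.59629,9.20734,0.35896
24,0.51281,0.18797,-2.40220,2.26736,3.20500,-6.64059,-2.86752,-1.07199,0.09632,0.00827,0.34951,-58.25007,-0.88009,6.29255,-1.43704
25,0.52943,0.08160,-2.41889,2.27603,-1.49420,-4.12427,1.06679,1.74407,0.09810,0.02063,0.33900,-47.11115,-0.69900,4.51053,-1.53442
26,0.46463,0.01024,-2.37412,2.32269,-4.93357,-3.16818,3.30371,2.75331,0.10306,0.02965,0.32436,-36.99081,-1.17561,3.93477,-0.46489
27,0.34163,-0.05734,-2.29730,2.37765,-7.31789,-3.69156,4.28582,2.59394,0.11184,0.03644,0.30700,-27.61540,-1.79813,3.73896,1.00792
28,0.17994,-0.14628,-2.21117,2.42124,-8.82063,-5.21935,4.24381,1.64940,0.12269,0.04320,0.28703,-19.72889,-2.08590,3.26433,2.42560
29,-0.00540,-0.26961,-2.13452,2.44117,-9.71147,-7.03104,3.36365,0.28000,0.13146,0.05168,0.26450,-17.22740,-1.80531,2.93238,3.53361
30,-0.20740,-0.42312,-2.07873,2.43237,-10.50712,-8.17260,2.20286,-1.18454,0.13311,0.06167,0.24130,-18.89864,-0.92100,2.52820,4.29168
31,-0.42771,-0.58615,-2.04452,2.39374,-11.55062,-7.96655,1.24992,-2.68750,0.12467,0.07032,0.22160,-17.32739,0.76283,0.44571,4.92551
32,-0.66975,-0.73243,-2.02840,2.32512,-12.67999,-6.54395,0.42683,-4.15164,0.10772,0.07309,0.21013,-8.41791,3.07578,-3.72452,5.58232
33,-0.93068,-0.84608,-2.03030,2.23065,-13.42643,-4.79701,-0.52917,-5.23401,0.08856,0.06587,0.20927,4.98137,5.59699,-8.48666,6.18094
34,-1.19928,-0.92887,-2.05195,2.12154,-13.43350,-3.53536,-1.54067,-5.59642,0.07534,0.04739,0.21651,16.74495,7.90043,-12.11126,6.52745
35,-1.46105,-0.99204,-2.09079,2.01249,-12.73647,-2.85516,-2.25561,-5.23625,0.07332,0.02016,0.22535,23.38912,9.59754,-14.15886,6.50986
36,-1.70481,-1.04533,-2.13940,1.91533,-11.63149,-2.54134,-2.54166,-4.42689,0.08275,-0.01092,0.22953,25.82489,10.63040,-15.06930,6.17610
37,-1.92498,-1.09442,-2.19024,1.83614,-10.37799,-2.41977,-2.50552,-3.45882,0.10043,-0.04102,0.22581,,,,


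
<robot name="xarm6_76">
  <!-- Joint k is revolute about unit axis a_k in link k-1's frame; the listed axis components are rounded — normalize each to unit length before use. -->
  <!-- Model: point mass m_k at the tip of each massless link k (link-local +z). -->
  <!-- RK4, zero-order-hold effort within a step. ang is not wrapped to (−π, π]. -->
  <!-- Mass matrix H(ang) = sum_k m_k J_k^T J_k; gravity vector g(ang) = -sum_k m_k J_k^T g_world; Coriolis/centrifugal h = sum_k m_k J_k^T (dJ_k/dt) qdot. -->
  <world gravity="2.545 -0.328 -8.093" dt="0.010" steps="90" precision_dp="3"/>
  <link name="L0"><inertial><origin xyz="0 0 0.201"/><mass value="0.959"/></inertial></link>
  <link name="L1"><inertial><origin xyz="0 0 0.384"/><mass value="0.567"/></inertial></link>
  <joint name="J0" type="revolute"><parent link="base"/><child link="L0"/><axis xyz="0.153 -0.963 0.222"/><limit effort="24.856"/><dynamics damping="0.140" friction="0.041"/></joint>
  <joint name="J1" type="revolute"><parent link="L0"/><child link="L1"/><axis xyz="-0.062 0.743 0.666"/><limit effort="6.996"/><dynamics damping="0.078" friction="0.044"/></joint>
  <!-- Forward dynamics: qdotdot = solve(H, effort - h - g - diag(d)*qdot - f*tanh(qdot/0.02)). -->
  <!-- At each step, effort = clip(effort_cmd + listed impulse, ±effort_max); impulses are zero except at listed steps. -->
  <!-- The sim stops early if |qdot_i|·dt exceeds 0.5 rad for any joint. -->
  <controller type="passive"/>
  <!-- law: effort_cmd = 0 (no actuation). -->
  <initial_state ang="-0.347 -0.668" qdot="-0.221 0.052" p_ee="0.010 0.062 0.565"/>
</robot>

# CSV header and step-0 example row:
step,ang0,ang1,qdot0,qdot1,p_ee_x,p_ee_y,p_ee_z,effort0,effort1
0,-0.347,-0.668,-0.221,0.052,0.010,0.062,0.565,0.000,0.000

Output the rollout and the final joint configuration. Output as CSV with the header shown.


step,ang0,ang1,qdot0,qdot1,p_ee_x,p_ee_y,p_ee_z,effort0,effort1
1,-0.350,-0.669,-0.374,-0.159,0.011,0.063,0.565,0.000,0.000
2,-0.354,-0.671,-0.521,-0.351,0.013,0.063,0.565,0.000,0.000
3,-0.360,-0.676,-0.663,-0.533,0.015,0.064,0.565,0.000,0.000
4,-0.368,-0.682,-0.801,-0.703,0.018,0.066,0.564,0.000,0.000
5,-0.376,-0.690,-0.935,-0.862,0.021,0.067,0.564,0.000,0.000
6,-0.386,-0.699,-1.065,-1.012,0.024,0.069,0.563,0.000,0.000
7,-0.398,-0.710,-1.192,-1.152,0.027,0.071,0.562,0.000,0.000
8,-0.410,-0.722,-1.317,-1.282,0.031,0.074,0.561,0.000,0.000
9,-0.424,-0.735,-1.438,-1.405,0.035,0.077,0.559,0.000,0.000
10,-0.439,-0.750,-1.558,-1.520,0.040,0.080,0.558,0.000,0.000
11,-0.455,-0.766,-1.675,-1.627,0.045,0.083,0.556,0.000,0.000
12,-0.472,-0.783,-1.791,-1.728,0.051,0.086,0.554,0.000,0.000
13,-0.491,-0.800,-1.906,-1.822,0.056,0.090,0.552,0.000,0.000
14,-0.511,-0.819,-2.020,-1.910,0.063,0.094,0.550,0.000,0.000
15,-0.531,-0.838,-2.134,-1.992,0.069,0.098,0.547,0.000,0.000
16,-0.553,-0.859,-2.247,-2.069,0.076,0.103,0.544,0.000,0.000
17,-0.576,-0.880,-2.361,-2.140,0.084,0.107,0.541,0.000,0.000
18,-0.601,-0.902,-2.475,-2.206,0.092,0.112,0.537,0.000,0.000
19,-0.626,-0.924,-2.590,-2.267,0.100,0.117,0.533,0.000,0.000
20,-0.652,-0.947,-2.706,-2.323,0.109,0.122,0.529,0.000,0.000
21,-0.680,-0.970,-2.823,-2.373,0.119,0.128,0.524,0.000,0.000
22,-0.709,-0.994,-2.941,-2.418,0.129,0.133,0.519,0.000,0.000
23,-0.739,-1.019,-3.061,-2.457,0.139,0.139,0.513,0.000,0.000
24,-0.770,-1.043,-3.183,-2.490,0.150,0.144,0.506,0.000,0.000
25,-0.802,-1.068,-3.308,-2.516,0.161,0.150,0.499,0.000,0.000
26,-0.836,-1.094,-3.434,-2.536,0.173,0.156,0.492,0.000,0.000
27,-0.871,-1.119,-3.563,-2.548,0.185,0.162,0.483,0.000,0.000
28,-0.907,-1.145,-3.695,-2.551,0.197,0.167,0.474,0.000,0.000
29,-0.945,-1.170,-3.830,-2.546,0.210,0.173,0.464,0.000,0.000
30,-0.984,-1.196,-3.967,-2.531,0.224,0.179,0.454,0.000,0.000
31,-1.024,-1.221,-4.108,-2.505,0.237,0.184,0.442,0.000,0.000
32,-1.066,-1.246,-4.251,-2.467,0.252,0.189,0.430,0.000,0.000
33,-1.109,-1.270,-4.398,-2.416,0.266,0.194,0.416,0.000,0.000
34,-1.154,-1.294,-4.547,-2.351,0.281,0.199,0.402,0.000,0.000
35,-1.200,-1.317,-4.699,-2.271,0.296,0.203,0.386,0.000,0.000
36,-1.248,-1.339,-4.853,-2.174,0.311,0.207,0.370,0.000,0.000
37,-1.297,-1.360,-5.009,-2.059,0.326,0.210,0.352,0.000,0.000
38,-1.348,-1.380,-5.165,-1.925,0.341,0.213,0.333,0.000,0.000
39,-1.401,-1.399,-5.322,-1.770,0.356,0.216,0.313,0.000,0.000
40,-1.455,-1.416,-5.478,-1.594,0.371,0.217,0.291,0.000,0.000
41,-1.510,-1.431,-5.631,-1.395,0.386,0.218,0.269,0.000,0.000
42,-1.567,-1.444,-5.780,-1.172,0.400,0.218,0.245,0.000,0.000
43,-1.626,-1.454,-5.924,-0.925,0.414,0.217,0.220,0.000,0.000
44,-1.686,-1.462,-6.059,-0.653,0.427,0.215,0.193,0.000,0.000
45,-1.747,-1.467,-6.184,-0.356,0.440,0.211,0.166,0.000,0.000
46,-1.809,-1.469,-6.297,-0.036,0.451,0.207,0.137,0.000,0.000
47,-1.873,-1.468,-6.396,0.291,0.462,0.202,0.107,0.000,0.000
48,-1.937,-1.463,-6.479,0.637,0.471,0.195,0.076,0.000,0.000
49,-2.002,-1.455,-6.541,1.004,0.479,0.187,0.044,0.000,0.000
50,-2.068,-1.443,-6.580,1.390,0.486,0.177,0.011,0.000,0.000
51,-2.134,-1.427,-6.595,1.793,0.490,0.166,-0.022,0.000,0.000
52,-2.200,-1.407,-6.583,2.210,0.493,0.154,-0.056,0.000,0.000
53,-2.266,-1.383,-6.543,2.639,0.494,0.141,-0.091,0.000,0.000
54,-2.331,-1.354,-6.475,3.078,0.493,0.125,-0.126,0.000,0.000
55,-2.395,-1.321,-6.378,3.523,0.490,0.109,-0.160,0.000,0.000
56,-2.458,-1.284,-6.251,3.973,0.484,0.091,-0.195,0.000,0.000
57,-2.520,-1.242,-6.097,4.426,0.476,0.072,-0.229,0.000,0.000
58,-2.580,-1.195,-5.916,4.881,0.465,0.052,-0.262,0.000,0.000
59,-2.638,-1.144,-5.708,5.337,0.452,0.030,-0.295,0.000,0.000
60,-2.694,-1.088,-5.476,5.795,0.436,0.008,-0.326,0.000,0.000
61,-2.748,-1.028,-5.220,6.256,0.417,-0.015,-0.356,0.000,0.000
62,-2.798,-0.963,-4.942,6.721,0.395,-0.039,-0.384,0.000,0.000
63,-2.846,-0.894,-4.642,7.193,0.371,-0.063,-0.410,0.000,0.000
64,-2.891,-0.819,-4.321,7.677,0.345,-0.088,-0.434,0.000,0.000
65,-2.933,-0.740,-3.980,8.175,0.316,-0.112,-0.455,0.000,0.000
66,-2.971,-0.656,-3.618,8.690,0.285,-0.136,-0.474,0.000,0.000
67,-3.005,-0.566,-3.240,9.223,0.252,-0.158,-0.490,0.000,0.000
68,-3.035,-0.471,-2.852,9.763,0.217,-0.180,-0.503,0.000,0.000
69,-3.062,-0.371,-2.471,10.279,0.181,-0.200,-0.513,0.000,0.000
70,-3.085,-0.266,-2.135,10.703,0.142,-0.218,-0.521,0.000,0.000
71,-3.105,-0.158,-1.904,10.908,0.103,-0.233,-0.525,0.000,0.000
72,-3.124,-0.049,-1.855,10.742,0.063,-0.245,-0.527,0.000,0.000
73,-3.143,0.056,-2.015,10.145,0.023,-0.253,-0.527,0.000,0.000
74,-3.165,0.153,-2.325,9.244,-0.016,-0.259,-0.524,0.000,0.000
75,-3.190,0.240,-2.679,8.258,-0.055,-0.261,-0.518,0.000,0.000
76,-3.218,0.318,-2.997,7.344,-0.093,-0.262,-0.511,0.000,0.000
77,-3.249,0.387,-3.251,6.562,-0.129,-0.261,-0.501,0.000,0.000
78,-3.283,0.450,-3.437,5.913,-0.163,-0.259,-0.490,0.000,0.000
79,-3.318,0.506,-3.564,5.377,-0.196,-0.256,-0.477,0.000,0.000
80,-3.354,0.558,-3.641,4.933,-0.227,-0.252,-0.462,0.000,0.000
81,-3.390,0.605,-3.677,4.563,-0.257,-0.248,-0.447,0.000,0.000
82,-3.427,0.649,-3.679,4.250,-0.284,-0.243,-0.430,0.000,0.000
83,-3.464,0.690,-3.653,3.984,-0.310,-0.238,-0.413,0.000,0.000
84,-3.500,0.729,-3.604,3.756,-0.334,-0.232,-0.394,0.000,0.000
85,-3.536,0.765,-3.534,3.559,-0.355,-0.225,-0.376,0.000,0.000
86,-3.571,0.800,-3.448,3.390,-0.376,-0.219,-0.357,0.000,0.000
87,-3.605,0.833,-3.347,3.243,-0.394,-0.212,-0.338,0.000,0.000
88,-3.638,0.865,-3.233,3.117,-0.411,-0.205,-0.319,0.000,0.000
89,-3.670,0.896,-3.108,3.008,-0.426,-0.198,-0.300,0.000,0.000
90,-3.700,0.925,-2.974,2.914,-0.439,-0.190,-0.281,,
# final ang (rad): -3.700 0.925


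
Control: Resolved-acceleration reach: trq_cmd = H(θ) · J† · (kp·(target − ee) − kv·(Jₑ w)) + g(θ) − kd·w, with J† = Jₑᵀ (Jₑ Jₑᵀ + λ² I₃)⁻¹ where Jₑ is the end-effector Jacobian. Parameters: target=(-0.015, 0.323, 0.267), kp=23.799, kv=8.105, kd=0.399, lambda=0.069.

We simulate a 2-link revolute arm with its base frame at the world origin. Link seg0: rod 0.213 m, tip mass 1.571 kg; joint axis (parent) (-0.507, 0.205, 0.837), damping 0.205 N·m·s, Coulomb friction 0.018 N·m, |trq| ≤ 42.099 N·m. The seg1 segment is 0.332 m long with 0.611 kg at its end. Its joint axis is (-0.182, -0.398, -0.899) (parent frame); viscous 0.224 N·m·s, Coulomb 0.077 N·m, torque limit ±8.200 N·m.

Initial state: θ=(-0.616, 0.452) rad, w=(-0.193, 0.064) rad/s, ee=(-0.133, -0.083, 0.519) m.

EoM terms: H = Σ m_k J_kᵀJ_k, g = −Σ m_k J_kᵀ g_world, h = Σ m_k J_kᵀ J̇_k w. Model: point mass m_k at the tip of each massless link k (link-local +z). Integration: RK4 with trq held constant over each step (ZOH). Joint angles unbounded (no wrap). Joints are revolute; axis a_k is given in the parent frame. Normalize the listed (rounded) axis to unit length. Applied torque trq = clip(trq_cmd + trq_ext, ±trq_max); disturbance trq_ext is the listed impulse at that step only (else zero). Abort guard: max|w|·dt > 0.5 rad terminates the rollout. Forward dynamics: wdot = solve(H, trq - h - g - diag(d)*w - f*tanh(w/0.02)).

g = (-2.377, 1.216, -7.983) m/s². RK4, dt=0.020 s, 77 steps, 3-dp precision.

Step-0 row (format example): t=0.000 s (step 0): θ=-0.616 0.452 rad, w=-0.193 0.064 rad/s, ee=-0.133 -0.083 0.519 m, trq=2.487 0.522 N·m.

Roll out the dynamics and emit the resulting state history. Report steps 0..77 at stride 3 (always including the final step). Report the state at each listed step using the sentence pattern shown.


t=0.060 s (step 3): θ=-0.597 0.481 rad, w=0.706 0.600 rad/s, ee=-0.131 -0.076 0.521 m, trq=1.646 0.177 N·m.
t=0.120 s (step 6): θ=-0.544 0.518 rad, w=1.011 0.627 rad/s, ee=-0.123 -0.062 0.524 m, trq=1.300 0.102 N·m.
t=0.180 s (step 9): θ=-0.480 0.555 rad, w=1.124 0.615 rad/s, ee=-0.114 -0.046 0.527 m, trq=1.096 0.053 N·m.
t=0.240 s (step 12): θ=-0.411 0.591 rad, w=1.181 0.589 rad/s, ee=-0.105 -0.029 0.530 m, trq=0.927 0.010 N·m.
t=0.300 s (step 15): θ=-0.339 0.626 rad, w=1.218 0.560 rad/s, ee=-0.098 -0.011 0.531 m, trq=0.762 -0.031 N·m.
t=0.360 s (step 18): θ=-0.265 0.658 rad, w=1.247 0.528 rad/s, ee=-0.091 0.008 0.532 m, trq=0.594 -0.073 N·m.
t=0.420 s (step 21): θ=-0.189 0.689 rad, w=1.268 0.494 rad/s, ee=-0.085 0.027 0.532 m, trq=0.424 -0.116 N·m.
t=0.480 s (step 24): θ=-0.113 0.718 rad, w=1.281 0.460 rad/s, ee=-0.080 0.046 0.531 m, trq=0.251 -0.158 N·m.
t=0.540 s (step 27): θ=-0.036 0.744 rad, w=1.286 0.425 rad/s, ee=-0.077 0.065 0.529 m, trq=0.077 -0.200 N·m.
t=0.600 s (step 30): θ=0.041 0.769 rad, w=1.283 0.390 rad/s, ee=-0.075 0.084 0.526 m, trq=-0.095 -0.241 N·m.
t=0.660 s (step 33): θ=0.117 0.791 rad, w=1.270 0.354 rad/s, ee=-0.074 0.102 0.523 m, trq=-0.263 -0.280 N·m.
t=0.720 s (step 36): θ=0.193 0.812 rad, w=1.248 0.318 rad/s, ee=-0.074 0.120 0.518 m, trq=-0.426 -0.316 N·m.
t=0.780 s (step 39): θ=0.267 0.830 rad, w=1.217 0.283 rad/s, ee=-0.076 0.136 0.514 m, trq=-0.581 -0.350 N·m.
t=0.840 s (step 42): θ=0.338 0.846 rad, w=1.178 0.247 rad/s, ee=-0.078 0.152 0.509 m, trq=-0.727 -0.381 N·m.
t=0.900 s (step 45): θ=0.408 0.859 rad, w=1.132 0.212 rad/s, ee=-0.082 0.166 0.503 m, trq=-0.862 -0.409 N·m.
t=0.960 s (step 48): θ=0.474 0.871 rad, w=1.080 0.178 rad/s, ee=-0.085 0.180 0.498 m, trq=-0.987 -0.433 N·m.
t=1.020 s (step 51): θ=0.537 0.881 rad, w=1.025 0.144 rad/s, ee=-0.090 0.192 0.492 m, trq=-1.099 -0.453 N·m.
t=1.080 s (step 54): θ=0.597 0.889 rad, w=0.967 0.112 rad/s, ee=-0.094 0.203 0.487 m, trq=-1.201 -0.470 N·m.
t=1.140 s (step 57): θ=0.653 0.895 rad, w=0.909 0.081 rad/s, ee=-0.099 0.212 0.482 m, trq=-1.291 -0.484 N·m.
t=1.200 s (step 60): θ=0.706 0.899 rad, w=0.851 0.051 rad/s, ee=-0.104 0.221 0.477 m, trq=-1.371 -0.496 N·m.
t=1.260 s (step 63): θ=0.755 0.901 rad, w=0.793 0.030 rad/s, ee=-0.109 0.228 0.472 m, trq=-1.441 -0.507 N·m.
t=1.320 s (step 66): θ=0.800 0.903 rad, w=0.736 0.017 rad/s, ee=-0.113 0.235 0.468 m, trq=-1.504 -0.519 N·m.
t=1.380 s (step 69): θ=0.842 0.905 rad, w=0.659 0.083 rad/s, ee=-0.118 0.241 0.463 m, trq=-1.556 -0.566 N·m.
t=1.440 s (step 72): θ=0.882 0.907 rad, w=0.608 0.077 rad/s, ee=-0.123 0.246 0.459 m, trq=-1.607 -0.577 N·m.
t=1.500 s (step 75): θ=0.918 0.908 rad, w=0.562 0.057 rad/s, ee=-0.127 0.251 0.456 m, trq=-1.649 -0.580 N·m.
t=1.540 s (step 77): θ=0.940 0.908 rad, w=0.532 0.044 rad/s, ee=-0.129 0.254 0.453 m.


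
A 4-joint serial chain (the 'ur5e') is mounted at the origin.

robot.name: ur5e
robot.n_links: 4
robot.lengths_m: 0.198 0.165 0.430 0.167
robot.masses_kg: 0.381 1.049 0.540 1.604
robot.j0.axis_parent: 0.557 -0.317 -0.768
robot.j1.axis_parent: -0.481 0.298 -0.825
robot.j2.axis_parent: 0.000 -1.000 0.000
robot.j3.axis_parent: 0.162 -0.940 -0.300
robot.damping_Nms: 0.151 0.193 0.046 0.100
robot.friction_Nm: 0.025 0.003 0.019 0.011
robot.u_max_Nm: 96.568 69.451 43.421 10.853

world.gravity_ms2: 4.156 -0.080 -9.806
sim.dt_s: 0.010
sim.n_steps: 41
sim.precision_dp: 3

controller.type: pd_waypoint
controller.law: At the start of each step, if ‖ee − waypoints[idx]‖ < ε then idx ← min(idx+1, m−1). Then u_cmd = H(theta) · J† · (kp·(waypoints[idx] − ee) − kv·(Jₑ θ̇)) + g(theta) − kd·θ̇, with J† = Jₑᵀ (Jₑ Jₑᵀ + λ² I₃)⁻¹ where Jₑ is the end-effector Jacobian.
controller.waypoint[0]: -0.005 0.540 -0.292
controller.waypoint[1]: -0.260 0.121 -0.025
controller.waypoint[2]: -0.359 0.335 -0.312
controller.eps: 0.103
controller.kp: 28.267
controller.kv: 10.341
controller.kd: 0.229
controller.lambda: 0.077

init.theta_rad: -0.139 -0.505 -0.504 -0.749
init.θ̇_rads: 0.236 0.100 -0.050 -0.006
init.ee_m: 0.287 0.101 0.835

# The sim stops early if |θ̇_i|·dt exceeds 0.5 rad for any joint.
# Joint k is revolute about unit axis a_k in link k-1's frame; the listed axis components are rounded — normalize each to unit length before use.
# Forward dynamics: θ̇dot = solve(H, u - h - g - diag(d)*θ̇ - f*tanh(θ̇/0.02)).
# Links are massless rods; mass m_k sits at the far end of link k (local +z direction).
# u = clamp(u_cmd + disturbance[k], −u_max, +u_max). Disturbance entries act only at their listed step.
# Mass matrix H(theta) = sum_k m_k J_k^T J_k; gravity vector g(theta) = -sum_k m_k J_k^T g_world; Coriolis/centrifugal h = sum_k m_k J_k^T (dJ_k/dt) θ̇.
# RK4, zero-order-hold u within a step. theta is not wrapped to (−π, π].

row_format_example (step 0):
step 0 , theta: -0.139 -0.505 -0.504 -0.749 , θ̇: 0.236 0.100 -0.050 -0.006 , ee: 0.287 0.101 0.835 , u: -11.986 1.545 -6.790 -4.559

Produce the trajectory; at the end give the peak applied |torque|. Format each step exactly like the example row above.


step 1 , theta: -0.137 -0.507 -0.506 -0.758 , θ̇: 0.250 -0.539 -0.260 -1.736 , ee: 0.287 0.100 0.834 , u: -9.921 1.055 -5.061 -3.626
step 2 , theta: -0.134 -0.515 -0.509 -0.782 , θ̇: 0.270 -1.027 -0.479 -3.030 , ee: 0.287 0.101 0.831 , u: -8.256 0.623 -3.718 -2.943
step 3 , theta: -0.131 -0.527 -0.515 -0.817 , θ̇: 0.302 -1.380 -0.715 -3.973 , ee: 0.287 0.103 0.827 , u: -6.936 0.239 -2.672 -2.444
step 4 , theta: -0.128 -0.543 -0.524 -0.860 , θ̇: 0.347 -1.629 -0.971 -4.647 , ee: 0.287 0.105 0.821 , u: -5.899 -0.104 -1.848 -2.076
step 5 , theta: -0.124 -0.560 -0.535 -0.909 , θ̇: 0.404 -1.800 -1.250 -5.115 , ee: 0.286 0.108 0.813 , u: -5.086 -0.415 -1.186 -1.798
step 6 , theta: -0.120 -0.578 -0.549 -0.962 , θ̇: 0.470 -1.914 -1.549 -5.423 , ee: 0.286 0.112 0.804 , u: -4.447 -0.705 -0.639 -1.582
step 7 , theta: -0.115 -0.598 -0.566 -1.017 , θ̇: 0.543 -1.985 -1.865 -5.606 , ee: 0.286 0.117 0.794 , u: -3.937 -0.982 -0.170 -1.405
step 8 , theta: -0.109 -0.618 -0.586 -1.073 , θ̇: 0.618 -2.022 -2.193 -5.689 , ee: 0.285 0.122 0.784 , u: -3.520 -1.256 0.247 -1.254
step 9 , theta: -0.102 -0.639 -0.610 -1.130 , θ̇: 0.693 -2.031 -2.526 -5.692 , ee: 0.284 0.127 0.772 , u: -3.166 -1.531 0.633 -1.120
step 10 , theta: -0.095 -0.659 -0.637 -1.187 , θ̇: 0.765 -2.016 -2.858 -5.628 , ee: 0.283 0.133 0.759 , u: -2.852 -1.814 1.003 -0.998
step 11 , theta: -0.087 -0.679 -0.667 -1.242 , θ̇: 0.829 -1.979 -3.182 -5.510 , ee: 0.282 0.139 0.746 , u: -2.559 -2.108 1.368 -0.885
step 12 , theta: -0.079 -0.699 -0.700 -1.297 , θ̇: 0.884 -1.925 -3.492 -5.348 , ee: 0.281 0.145 0.732 , u: -2.274 -2.413 1.734 -0.781
step 13 , theta: -0.069 -0.718 -0.737 -1.349 , θ̇: 0.925 -1.856 -3.781 -5.150 , ee: 0.280 0.151 0.717 , u: -1.986 -2.729 2.107 -0.686
step 14 , theta: -0.060 -0.736 -0.776 -1.399 , θ̇: 0.950 -1.776 -4.045 -4.923 , ee: 0.278 0.158 0.701 , u: -1.689 -3.054 2.488 -0.602
step 15 , theta: -0.051 -0.753 -0.818 -1.447 , θ̇: 0.959 -1.687 -4.282 -4.672 , ee: 0.277 0.165 0.685 , u: -1.376 -3.386 2.878 -0.532
step 16 , theta: -0.041 -0.770 -0.862 -1.493 , θ̇: 0.951 -1.593 -4.487 -4.403 , ee: 0.275 0.172 0.669 , u: -1.047 -3.721 3.277 -0.476
step 17 , theta: -0.032 -0.785 -0.907 -1.535 , θ̇: 0.925 -1.495 -4.661 -4.119 , ee: 0.273 0.179 0.652 , u: -0.700 -4.056 3.684 -0.437
step 18 , theta: -0.022 -0.800 -0.955 -1.575 , θ̇: 0.882 -1.396 -4.803 -3.823 , ee: 0.270 0.186 0.635 , u: -0.337 -4.385 4.096 -0.415
step 19 , theta: -0.014 -0.813 -1.003 -1.612 , θ̇: 0.824 -1.297 -4.912 -3.518 , ee: 0.268 0.194 0.617 , u: 0.042 -4.707 4.512 -0.412
step 20 , theta: -0.006 -0.826 -1.053 -1.645 , θ̇: 0.750 -1.198 -4.991 -3.207 , ee: 0.265 0.201 0.599 , u: 0.432 -5.018 4.928 -0.426
step 21 , theta: 0.001 -0.837 -1.103 -1.676 , θ̇: 0.662 -1.101 -5.039 -2.893 , ee: 0.263 0.209 0.581 , u: 0.831 -5.314 5.341 -0.459
step 22 , theta: 0.007 -0.848 -1.154 -1.703 , θ̇: 0.561 -1.004 -5.057 -2.578 , ee: 0.260 0.217 0.563 , u: 1.234 -5.594 5.749 -0.507
step 23 , theta: 0.012 -0.857 -1.204 -1.727 , θ̇: 0.450 -0.909 -5.048 -2.263 , ee: 0.257 0.225 0.545 , u: 1.639 -5.856 6.148 -0.570
step 24 , theta: 0.016 -0.866 -1.254 -1.748 , θ̇: 0.328 -0.816 -5.013 -1.952 , ee: 0.254 0.232 0.526 , u: 2.039 -6.097 6.536 -0.646
step 25 , theta: 0.019 -0.873 -1.304 -1.766 , θ̇: 0.197 -0.723 -4.953 -1.645 , ee: 0.250 0.240 0.507 , u: 2.432 -6.318 6.909 -0.732
step 26 , theta: 0.020 -0.880 -1.353 -1.781 , θ̇: 0.059 -0.632 -4.870 -1.346 , ee: 0.247 0.248 0.489 , u: 2.814 -6.517 7.265 -0.827
step 27 , theta: 0.020 -0.886 -1.402 -1.793 , θ̇: -0.084 -0.544 -4.770 -1.050 , ee: 0.243 0.256 0.470 , u: 3.180 -6.694 7.603 -0.928
step 28 , theta: 0.018 -0.891 -1.449 -1.803 , θ̇: -0.231 -0.458 -4.651 -0.763 , ee: 0.240 0.263 0.451 , u: 3.528 -6.851 7.919 -1.033
step 29 , theta: 0.015 -0.895 -1.495 -1.809 , θ̇: -0.382 -0.372 -4.516 -0.489 , ee: 0.236 0.271 0.433 , u: 3.858 -6.986 8.211 -1.140
step 30 , theta: 0.011 -0.898 -1.539 -1.812 , θ̇: -0.536 -0.288 -4.365 -0.228 , ee: 0.232 0.279 0.414 , u: 4.168 -7.101 8.479 -1.245
step 31 , theta: 0.005 -0.901 -1.582 -1.814 , θ̇: -0.693 -0.205 -4.202 0.019 , ee: 0.228 0.286 0.395 , u: 4.455 -7.198 8.719 -1.348
step 32 , theta: -0.003 -0.903 -1.623 -1.812 , θ̇: -0.852 -0.122 -4.025 0.242 , ee: 0.224 0.293 0.377 , u: 4.717 -7.275 8.931 -1.443
step 33 , theta: -0.013 -0.903 -1.662 -1.809 , θ̇: -1.009 -0.041 -3.841 0.453 , ee: 0.219 0.301 0.358 , u: 4.959 -7.336 9.116 -1.535
step 34 , theta: -0.023 -0.903 -1.700 -1.803 , θ̇: -1.165 0.035 -3.652 0.652 , ee: 0.215 0.307 0.340 , u: 5.181 -7.381 9.273 -1.622
step 35 , theta: -0.036 -0.903 -1.735 -1.796 , θ̇: -1.317 0.108 -3.457 0.838 , ee: 0.210 0.314 0.322 , u: 5.384 -7.412 9.402 -1.703
step 36 , theta: -0.050 -0.901 -1.769 -1.787 , θ̇: -1.465 0.178 -3.260 1.010 , ee: 0.206 0.321 0.304 , u: 5.567 -7.431 9.504 -1.777
step 37 , theta: -0.065 -0.899 -1.800 -1.776 , θ̇: -1.608 0.244 -3.060 1.167 , ee: 0.201 0.327 0.287 , u: 5.733 -7.439 9.580 -1.843
step 38 , theta: -0.082 -0.896 -1.830 -1.763 , θ̇: -1.745 0.305 -2.860 1.309 , ee: 0.196 0.333 0.269 , u: 5.880 -7.438 9.629 -1.902
step 39 , theta: -0.100 -0.893 -1.858 -1.750 , θ̇: -1.876 0.363 -2.661 1.436 , ee: 0.191 0.339 0.252 , u: 6.012 -7.428 9.654 -1.953
step 40 , theta: -0.119 -0.889 -1.883 -1.735 , θ̇: -1.999 0.417 -2.463 1.548 , ee: 0.186 0.345 0.236 , u: 6.127 -7.411 9.655 -1.996
step 41 , theta: -0.140 -0.885 -1.907 -1.719 , θ̇: -2.114 0.467 -2.269 1.644 , ee: 0.181 0.350 0.219
max |u| (N·m): 11.986


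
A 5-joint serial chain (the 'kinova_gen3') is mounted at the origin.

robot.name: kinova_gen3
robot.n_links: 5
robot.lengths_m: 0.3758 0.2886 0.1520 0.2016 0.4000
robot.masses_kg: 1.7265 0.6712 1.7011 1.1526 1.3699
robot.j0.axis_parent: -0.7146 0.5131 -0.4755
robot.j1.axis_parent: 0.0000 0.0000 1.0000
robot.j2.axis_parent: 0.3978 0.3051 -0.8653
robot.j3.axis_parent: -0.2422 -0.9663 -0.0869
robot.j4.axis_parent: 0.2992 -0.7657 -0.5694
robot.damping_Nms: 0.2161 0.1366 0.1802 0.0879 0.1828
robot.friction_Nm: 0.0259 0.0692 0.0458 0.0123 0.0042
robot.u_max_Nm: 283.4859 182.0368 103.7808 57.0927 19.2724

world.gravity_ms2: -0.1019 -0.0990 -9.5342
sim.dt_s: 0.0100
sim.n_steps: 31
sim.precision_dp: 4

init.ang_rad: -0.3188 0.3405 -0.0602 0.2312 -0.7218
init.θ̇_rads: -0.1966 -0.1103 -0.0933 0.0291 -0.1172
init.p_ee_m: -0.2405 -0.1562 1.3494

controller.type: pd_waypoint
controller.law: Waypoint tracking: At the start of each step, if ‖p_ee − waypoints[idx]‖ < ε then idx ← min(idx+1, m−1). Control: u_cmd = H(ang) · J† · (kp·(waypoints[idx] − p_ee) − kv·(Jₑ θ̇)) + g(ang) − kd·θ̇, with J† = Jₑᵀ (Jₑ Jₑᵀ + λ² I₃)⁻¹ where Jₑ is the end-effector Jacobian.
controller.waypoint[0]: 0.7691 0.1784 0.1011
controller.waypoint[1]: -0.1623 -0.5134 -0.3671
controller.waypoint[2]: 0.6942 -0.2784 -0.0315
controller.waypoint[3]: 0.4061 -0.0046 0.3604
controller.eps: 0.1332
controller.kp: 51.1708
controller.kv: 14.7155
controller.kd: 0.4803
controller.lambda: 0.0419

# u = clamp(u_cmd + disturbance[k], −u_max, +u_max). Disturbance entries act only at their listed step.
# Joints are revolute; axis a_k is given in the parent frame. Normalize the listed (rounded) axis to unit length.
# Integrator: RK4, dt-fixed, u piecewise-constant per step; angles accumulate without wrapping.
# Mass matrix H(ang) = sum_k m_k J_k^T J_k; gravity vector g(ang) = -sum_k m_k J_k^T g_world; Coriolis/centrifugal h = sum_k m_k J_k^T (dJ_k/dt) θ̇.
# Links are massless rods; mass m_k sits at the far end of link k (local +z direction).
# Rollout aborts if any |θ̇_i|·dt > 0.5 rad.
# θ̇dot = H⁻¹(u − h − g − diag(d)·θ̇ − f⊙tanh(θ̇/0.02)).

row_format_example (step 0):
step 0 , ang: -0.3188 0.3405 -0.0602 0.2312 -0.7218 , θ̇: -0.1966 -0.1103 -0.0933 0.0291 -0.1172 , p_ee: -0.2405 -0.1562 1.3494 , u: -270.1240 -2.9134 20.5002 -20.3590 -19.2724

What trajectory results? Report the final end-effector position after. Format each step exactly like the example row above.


step 1 , ang: -0.3287 0.3387 -0.0611 0.2228 -0.7497 , θ̇: -1.7919 -0.2629 -0.1963 -1.8748 -5.3101 , p_ee: -0.2394 -0.1569 1.3461 , u: -218.9561 -3.2531 18.7561 -17.9022 -14.2963
step 2 , ang: -0.3532 0.3327 -0.0674 0.1908 -0.8177 , θ̇: -3.1141 -0.8842 -1.1728 -4.7601 -8.0477 , p_ee: -0.2338 -0.1564 1.3375 , u: -150.7207 -4.6178 19.0221 -17.3593 -11.1976
step 3 , ang: -0.3892 0.3189 -0.0829 0.1303 -0.9042 , θ̇: -4.0683 -1.7755 -2.0087 -7.5715 -9.0075 , p_ee: -0.2244 -0.1556 1.3234 , u: -80.0350 -6.0905 19.4537 -17.5486 -8.9947
step 4 , ang: -0.4327 0.2970 -0.1043 0.0444 -0.9945 , θ̇: -4.6313 -2.4849 -2.2962 -9.7143 -8.9139 , p_ee: -0.2121 -0.1551 1.3037 , u: -18.7674 -7.1759 18.9719 -17.5577 -6.9572
step 5 , ang: -0.4801 0.2693 -0.1263 -0.0590 -1.0810 , θ̇: -4.8499 -2.9205 -2.0695 -11.0099 -8.3614 , p_ee: -0.1974 -0.1552 1.2787 , u: 28.2263 -7.5679 17.3206 -16.9386 -4.7805
step 6 , ang: -0.5284 0.2385 -0.1447 -0.1723 -1.1610 , θ̇: -4.8089 -3.1624 -1.5602 -11.6216 -7.6760 , p_ee: -0.1809 -0.1562 1.2493 , u: 61.1965 -7.1898 14.7616 -15.5818 -2.5172
step 7 , ang: -0.5754 0.2059 -0.1577 -0.2897 -1.2338 , θ̇: -4.5952 -3.2893 -0.9735 -11.8266 -6.9588 , p_ee: -0.1632 -0.1579 1.2165 , u: 82.5597 -6.1528 11.6906 -13.5883 -0.3807
step 8 , ang: -0.6198 0.1726 -0.1648 -0.4082 -1.2991 , θ̇: -4.2780 -3.3265 -0.4074 -11.8468 -6.2032 , p_ee: -0.1445 -0.1600 1.1817 , u: 95.0906 -4.6580 8.4385 -11.1691 1.4173
step 9 , ang: -0.6607 0.1395 -0.1665 -0.5266 -1.3566 , θ̇: -3.9049 -3.2687 0.1197 -11.8039 -5.3765 , p_ee: -0.1251 -0.1624 1.1459 , u: 101.1654 -2.9076 5.2304 -8.5549 2.7363
step 10 , ang: -0.6978 0.1075 -0.1630 -0.6445 -1.4055 , θ̇: -3.5068 -3.1122 0.6171 -11.7382 -4.4522 , p_ee: -0.1051 -0.1646 1.1099 , u: 102.6070 -1.0608 2.2031 -5.9388 3.5135
step 11 , ang: -0.7309 0.0778 -0.1544 -0.7614 -1.4447 , θ̇: -3.1001 -2.8152 1.1542 -11.6222 -3.4505 , p_ee: -0.0846 -0.1666 1.0743 , u: 100.8579 0.7443 -0.5857 -3.4824 3.7680
step 12 , ang: -0.7599 0.0516 -0.1401 -0.8767 -1.4738 , θ̇: -2.6960 -2.4153 1.7366 -11.4218 -2.4035 , p_ee: -0.0637 -0.1680 1.0396 , u: 97.0219 2.4594 -3.1163 -1.2661 3.5624
step 13 , ang: -0.7848 0.0296 -0.1199 -0.9894 -1.4925 , θ̇: -2.3003 -1.9713 2.3482 -11.1075 -1.3635 , p_ee: -0.0423 -0.1688 1.0059 , u: 92.0365 4.0728 -5.3965 0.6736 2.9895
step 14 , ang: -0.8059 0.0119 -0.0935 -1.0984 -1.5011 , θ̇: -1.9155 -1.5502 2.9530 -10.6704 -0.3855 , p_ee: -0.0205 -0.1689 0.9733 , u: 86.6965 5.5929 -7.4444 2.3284 2.1516
step 15 , ang: -0.8232 -0.0018 -0.0612 -1.2024 -1.5005 , θ̇: -1.5414 -1.2048 3.5113 -10.1242 0.4880 , p_ee: 0.0017 -0.1682 0.9416 , u: 81.6244 7.0292 -9.2773 3.7001 1.1444
step 16 , ang: -0.8368 -0.0126 -0.0237 -1.3005 -1.4918 , θ̇: -1.1773 -0.9488 3.9972 -9.4967 1.2482 , p_ee: 0.0242 -0.1669 0.9107 , u: 77.1919 8.3777 -10.9104 4.7896 0.0386
step 17 , ang: -0.8468 -0.0212 0.0183 -1.3921 -1.4760 , θ̇: -0.8216 -0.7751 4.3989 -8.8146 1.8972 , p_ee: 0.0468 -0.1649 0.8804 , u: 73.5871 9.6304 -12.3583 5.5966 -1.1074
step 18 , ang: -0.8533 -0.0285 0.0639 -1.4767 -1.4543 , θ̇: -0.4725 -0.6642 4.7146 -8.1002 2.4443 , p_ee: 0.0694 -0.1625 0.8507 , u: 70.8549 10.7793 -13.6358 6.1248 -2.2474
step 19 , ang: -0.8563 -0.0348 0.1122 -1.5541 -1.4276 , θ̇: -0.1284 -0.5947 4.9463 -7.3708 2.9002 , p_ee: 0.0918 -0.1598 0.8215 , u: 68.9535 11.8200 -14.7571 6.3847 -3.3453
step 20 , ang: -0.8559 -0.0406 0.1624 -1.6241 -1.3968 , θ̇: 0.2118 -0.5475 5.0953 -6.6399 3.2761 , p_ee: 0.1138 -0.1568 0.7927 , u: 67.8009 12.7519 -15.7355 6.3966 -4.3741
step 21 , ang: -0.8520 -0.0460 0.2137 -1.6869 -1.3626 , θ̇: 0.5495 -0.5107 5.1611 -5.9190 3.5783 , p_ee: 0.1352 -0.1537 0.7643 , u: 67.2995 13.5781 -16.5815 6.1898 -5.3124
step 22 , ang: -0.8449 -0.0511 0.2653 -1.7426 -1.3258 , θ̇: 0.8858 -0.4755 5.1429 -5.2191 3.8144 , p_ee: 0.1558 -0.1507 0.7364 , u: 67.3463 14.3022 -17.3039 5.8009 -6.1464
step 23 , ang: -0.8343 -0.0558 0.3162 -1.7915 -1.2868 , θ̇: 1.2216 -0.4376 5.0397 -4.5508 3.9912 , p_ee: 0.1756 -0.1477 0.7090 , u: 67.8425 14.9285 -17.9092 5.2725 -6.8680
step 24 , ang: -0.8204 -0.0601 0.3656 -1.8339 -1.2464 , θ̇: 1.5580 -0.3961 4.8519 -3.9250 4.1156 , p_ee: 0.1944 -0.1448 0.6823 , u: 68.6928 15.4611 -18.4021 4.6499 -7.4733
step 25 , ang: -0.8031 -0.0640 0.4128 -1.8703 -1.2049 , θ̇: 1.8962 -0.3530 4.5828 -3.3522 4.1938 , p_ee: 0.2120 -0.1421 0.6563 , u: 69.8027 15.9028 -18.7855 3.9785 -7.9614
step 26 , ang: -0.7824 -0.0675 0.4569 -1.9013 -1.1629 , θ̇: 2.2375 -0.3123 4.2390 -2.8415 4.2315 , p_ee: 0.2286 -0.1395 0.6312 , u: 71.0763 16.2551 -19.0605 3.3003 -8.3337
step 27 , ang: -0.7583 -0.0705 0.4973 -1.9275 -1.1206 , θ̇: 2.5833 -0.2792 3.8308 -2.3998 4.2331 , p_ee: 0.2441 -0.1371 0.6070 , u: 72.4138 16.5174 -19.2262 2.6518 -8.5927
step 28 , ang: -0.7307 -0.0733 0.5333 -1.9496 -1.0785 , θ̇: 2.9348 -0.2602 3.3699 -2.0311 4.2016 , p_ee: 0.2584 -0.1348 0.5839 , u: 73.7104 16.6874 -19.2796 2.0623 -8.7414
step 29 , ang: -0.6996 -0.0760 0.5645 -1.9684 -1.0368 , θ̇: 3.2930 -0.2620 2.8685 -1.7362 4.1382 , p_ee: 0.2717 -0.1325 0.5621 , u: 74.8543 16.7601 -19.2149 1.5537 -8.7833
step 30 , ang: -0.6648 -0.0787 0.5906 -1.9846 -0.9959 , θ̇: 3.6583 -0.2924 2.3374 -1.5125 4.0424 , p_ee: 0.2840 -0.1302 0.5414 , u: 75.7239 16.7287 -19.0233 1.1401 -8.7221
step 31 , ang: -0.6264 -0.0820 0.6113 -1.9989 -0.9562 , θ̇: 4.0301 -0.3587 1.7846 -1.3547 3.9126 , p_ee: 0.2954 -0.1279 0.5221
final p_ee position (m): 0.2954 -0.1279 0.5221
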